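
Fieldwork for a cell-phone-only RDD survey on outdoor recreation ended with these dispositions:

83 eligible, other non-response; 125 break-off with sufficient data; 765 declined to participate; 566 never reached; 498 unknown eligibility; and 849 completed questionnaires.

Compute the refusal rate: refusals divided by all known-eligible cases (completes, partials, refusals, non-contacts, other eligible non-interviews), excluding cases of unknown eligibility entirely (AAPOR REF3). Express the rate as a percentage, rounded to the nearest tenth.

Top: 765
Base: 849 + 125 + 765 + 566 + 83 = 2388
REF3 = 765 / 2388 = 0.3204

32.0%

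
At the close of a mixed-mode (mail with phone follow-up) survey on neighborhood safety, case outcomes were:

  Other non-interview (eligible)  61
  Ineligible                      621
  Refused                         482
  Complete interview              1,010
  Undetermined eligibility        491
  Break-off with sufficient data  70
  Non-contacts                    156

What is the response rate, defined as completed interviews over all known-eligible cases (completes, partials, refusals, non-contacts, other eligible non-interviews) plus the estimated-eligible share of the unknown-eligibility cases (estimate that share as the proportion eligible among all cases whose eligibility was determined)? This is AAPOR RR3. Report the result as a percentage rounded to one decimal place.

47.1%

Num → 1010
Determined eligible → 1010 + 70 + 482 + 156 + 61 = 1779
e = 1779 / (1779 + 621) = 1779 / 2400 = 0.7412
Eligible share of unknowns → 0.7412 × 491 = 363.93
Denom → 1779 + 363.93 = 2142.93
RR3 = 1010 / 2142.93 = 0.4713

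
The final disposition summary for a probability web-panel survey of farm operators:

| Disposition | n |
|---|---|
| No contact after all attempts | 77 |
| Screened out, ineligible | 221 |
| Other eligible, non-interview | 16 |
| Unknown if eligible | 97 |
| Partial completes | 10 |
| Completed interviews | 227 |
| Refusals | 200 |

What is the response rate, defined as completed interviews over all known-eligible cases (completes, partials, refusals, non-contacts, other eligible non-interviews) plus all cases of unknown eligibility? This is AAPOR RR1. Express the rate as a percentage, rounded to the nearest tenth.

36.2%

Num = 227
Denominator = 227 + 10 + 200 + 77 + 16 + 97 = 627
RR1 = 227 / 627 = 0.3620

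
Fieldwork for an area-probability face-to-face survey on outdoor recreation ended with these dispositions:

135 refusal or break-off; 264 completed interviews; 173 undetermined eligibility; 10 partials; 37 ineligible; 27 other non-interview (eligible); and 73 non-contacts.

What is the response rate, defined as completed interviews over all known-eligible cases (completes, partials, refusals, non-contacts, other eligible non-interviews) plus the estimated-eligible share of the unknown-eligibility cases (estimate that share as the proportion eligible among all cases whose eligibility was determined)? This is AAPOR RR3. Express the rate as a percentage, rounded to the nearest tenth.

Num → 264
Known eligible → 264 + 10 + 135 + 73 + 27 = 509
e = 509 / (509 + 37) = 509 / 546 = 0.9322
e × U → 0.9322 × 173 = 161.27
Denominator → 509 + 161.27 = 670.27
RR3 = 264 / 670.27 = 0.3939

39.4%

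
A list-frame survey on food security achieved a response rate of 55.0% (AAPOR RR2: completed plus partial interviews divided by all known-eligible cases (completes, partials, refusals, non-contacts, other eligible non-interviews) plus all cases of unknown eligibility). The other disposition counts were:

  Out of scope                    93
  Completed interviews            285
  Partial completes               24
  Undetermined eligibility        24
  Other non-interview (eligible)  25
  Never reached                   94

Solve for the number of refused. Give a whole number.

Num → 285 + 24 = 309
RR2 = 309 / D = 0.550
D = 309 / 0.550 = 561.8
Other denominator terms total 452
refused = 561.8 − 452 ≈ 110

110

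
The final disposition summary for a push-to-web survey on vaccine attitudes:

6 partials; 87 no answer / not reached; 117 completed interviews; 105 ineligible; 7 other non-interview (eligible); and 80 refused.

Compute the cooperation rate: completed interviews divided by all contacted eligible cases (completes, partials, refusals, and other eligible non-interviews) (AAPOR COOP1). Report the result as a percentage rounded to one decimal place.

Numerator: 117
Denominator: 117 + 6 + 80 + 7 = 210
COOP1 = 117 / 210 = 0.5571

55.7%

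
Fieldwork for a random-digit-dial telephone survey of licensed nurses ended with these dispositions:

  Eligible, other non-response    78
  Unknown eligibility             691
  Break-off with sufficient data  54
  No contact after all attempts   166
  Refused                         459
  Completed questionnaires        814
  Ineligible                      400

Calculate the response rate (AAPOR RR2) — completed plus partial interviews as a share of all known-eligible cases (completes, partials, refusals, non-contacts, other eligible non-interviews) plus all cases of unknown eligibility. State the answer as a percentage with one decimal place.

Top → 814 + 54 = 868
Denom → 814 + 54 + 459 + 166 + 78 + 691 = 2262
RR2 = 868 / 2262 = 0.3837

38.4%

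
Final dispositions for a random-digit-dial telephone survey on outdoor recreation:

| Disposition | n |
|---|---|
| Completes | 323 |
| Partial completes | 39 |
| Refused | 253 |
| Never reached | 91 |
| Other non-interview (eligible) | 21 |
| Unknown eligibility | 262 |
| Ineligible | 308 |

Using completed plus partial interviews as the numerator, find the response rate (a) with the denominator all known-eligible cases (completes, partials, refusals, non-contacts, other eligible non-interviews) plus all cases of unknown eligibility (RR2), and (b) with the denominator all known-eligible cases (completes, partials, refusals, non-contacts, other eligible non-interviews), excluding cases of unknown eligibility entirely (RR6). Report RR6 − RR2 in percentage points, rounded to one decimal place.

Numerator → 323 + 39 = 362
Denom → 323 + 39 + 253 + 91 + 21 + 262 = 989
RR2 = 362 / 989 = 0.3660
Denom → 323 + 39 + 253 + 91 + 21 = 727
RR6 = 362 / 727 = 0.4979
Difference = 49.79 − 36.60 = 13.19 percentage points

13.2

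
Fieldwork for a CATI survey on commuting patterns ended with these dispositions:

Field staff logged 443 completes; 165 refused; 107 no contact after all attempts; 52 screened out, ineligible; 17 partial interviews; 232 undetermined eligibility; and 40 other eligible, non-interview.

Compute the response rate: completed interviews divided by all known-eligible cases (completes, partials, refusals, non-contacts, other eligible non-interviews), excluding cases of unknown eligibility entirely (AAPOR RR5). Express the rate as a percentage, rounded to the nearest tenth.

57.4%

Num = 443
Base = 443 + 17 + 165 + 107 + 40 = 772
RR5 = 443 / 772 = 0.5738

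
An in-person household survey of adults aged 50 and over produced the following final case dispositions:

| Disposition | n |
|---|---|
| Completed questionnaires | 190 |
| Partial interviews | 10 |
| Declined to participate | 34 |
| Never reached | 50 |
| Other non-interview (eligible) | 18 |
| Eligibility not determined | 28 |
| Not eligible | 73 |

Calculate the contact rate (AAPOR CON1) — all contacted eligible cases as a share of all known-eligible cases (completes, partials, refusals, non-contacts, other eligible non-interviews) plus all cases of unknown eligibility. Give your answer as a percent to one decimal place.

Num: 190 + 10 + 34 + 18 = 252
Denom: 190 + 10 + 34 + 50 + 18 + 28 = 330
CON1 = 252 / 330 = 0.7636

76.4%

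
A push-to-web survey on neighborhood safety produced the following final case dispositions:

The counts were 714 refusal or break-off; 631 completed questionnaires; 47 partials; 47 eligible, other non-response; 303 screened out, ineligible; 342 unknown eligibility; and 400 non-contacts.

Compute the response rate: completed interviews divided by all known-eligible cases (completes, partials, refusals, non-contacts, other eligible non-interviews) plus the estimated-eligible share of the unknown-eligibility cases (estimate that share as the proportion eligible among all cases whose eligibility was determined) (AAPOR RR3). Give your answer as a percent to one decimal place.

Numerator: 631
Eligible (known): 631 + 47 + 714 + 400 + 47 = 1839
e = 1839 / (1839 + 303) = 1839 / 2142 = 0.8585
Eligible share of unknowns: 0.8585 × 342 = 293.61
Denominator: 1839 + 293.61 = 2132.61
RR3 = 631 / 2132.61 = 0.2959

29.6%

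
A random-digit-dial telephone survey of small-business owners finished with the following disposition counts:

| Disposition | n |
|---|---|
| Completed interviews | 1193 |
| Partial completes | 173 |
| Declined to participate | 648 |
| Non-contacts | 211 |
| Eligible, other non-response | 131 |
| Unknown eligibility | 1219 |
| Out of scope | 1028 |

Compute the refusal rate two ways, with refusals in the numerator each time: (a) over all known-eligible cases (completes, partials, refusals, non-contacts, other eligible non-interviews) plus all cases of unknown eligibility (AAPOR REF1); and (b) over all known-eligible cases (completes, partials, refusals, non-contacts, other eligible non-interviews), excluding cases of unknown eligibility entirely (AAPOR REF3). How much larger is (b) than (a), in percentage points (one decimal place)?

Top = 648
Denom = 1193 + 173 + 648 + 211 + 131 + 1219 = 3575
REF1 = 648 / 3575 = 0.1813
Denom = 1193 + 173 + 648 + 211 + 131 = 2356
REF3 = 648 / 2356 = 0.2750
Difference = 27.50 − 18.13 = 9.37 percentage points

9.4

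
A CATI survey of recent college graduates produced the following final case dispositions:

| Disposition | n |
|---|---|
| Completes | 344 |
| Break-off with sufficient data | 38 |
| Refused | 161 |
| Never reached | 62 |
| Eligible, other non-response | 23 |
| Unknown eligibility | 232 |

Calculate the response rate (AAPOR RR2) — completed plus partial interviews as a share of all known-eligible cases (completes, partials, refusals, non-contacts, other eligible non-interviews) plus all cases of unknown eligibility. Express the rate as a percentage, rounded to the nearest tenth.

Num → 344 + 38 = 382
Base → 344 + 38 + 161 + 62 + 23 + 232 = 860
RR2 = 382 / 860 = 0.4442

44.4%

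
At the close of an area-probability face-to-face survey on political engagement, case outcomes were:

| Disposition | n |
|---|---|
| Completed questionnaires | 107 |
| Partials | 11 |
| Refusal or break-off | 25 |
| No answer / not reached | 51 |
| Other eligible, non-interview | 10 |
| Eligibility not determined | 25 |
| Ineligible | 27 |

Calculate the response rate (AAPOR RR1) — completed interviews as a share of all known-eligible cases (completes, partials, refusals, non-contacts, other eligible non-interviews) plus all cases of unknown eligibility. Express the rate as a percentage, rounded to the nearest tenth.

Num = 107
Base = 107 + 11 + 25 + 51 + 10 + 25 = 229
RR1 = 107 / 229 = 0.4672

46.7%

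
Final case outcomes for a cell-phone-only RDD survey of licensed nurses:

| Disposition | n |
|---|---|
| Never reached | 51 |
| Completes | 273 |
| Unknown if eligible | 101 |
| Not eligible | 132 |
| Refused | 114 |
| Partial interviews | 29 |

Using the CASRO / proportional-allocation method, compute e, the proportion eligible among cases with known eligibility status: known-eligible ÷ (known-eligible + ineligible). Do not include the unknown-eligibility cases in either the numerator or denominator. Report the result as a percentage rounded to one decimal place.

Known eligible → 273 + 29 + 114 + 51 = 467
e = 467 / (467 + 132) = 467 / 599 = 0.7796

78.0%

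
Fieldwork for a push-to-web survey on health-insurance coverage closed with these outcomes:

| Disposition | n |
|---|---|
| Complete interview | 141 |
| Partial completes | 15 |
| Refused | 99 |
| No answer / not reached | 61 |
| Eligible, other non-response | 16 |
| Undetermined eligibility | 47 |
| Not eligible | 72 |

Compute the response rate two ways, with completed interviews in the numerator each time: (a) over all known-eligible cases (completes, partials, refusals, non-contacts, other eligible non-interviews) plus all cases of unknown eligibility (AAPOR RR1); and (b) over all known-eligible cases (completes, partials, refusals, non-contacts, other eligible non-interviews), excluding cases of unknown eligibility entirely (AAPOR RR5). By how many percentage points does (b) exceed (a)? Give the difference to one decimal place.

5.3

Numerator → 141
Denom → 141 + 15 + 99 + 61 + 16 + 47 = 379
RR1 = 141 / 379 = 0.3720
Denom → 141 + 15 + 99 + 61 + 16 = 332
RR5 = 141 / 332 = 0.4247
Difference = 42.47 − 37.20 = 5.27 percentage points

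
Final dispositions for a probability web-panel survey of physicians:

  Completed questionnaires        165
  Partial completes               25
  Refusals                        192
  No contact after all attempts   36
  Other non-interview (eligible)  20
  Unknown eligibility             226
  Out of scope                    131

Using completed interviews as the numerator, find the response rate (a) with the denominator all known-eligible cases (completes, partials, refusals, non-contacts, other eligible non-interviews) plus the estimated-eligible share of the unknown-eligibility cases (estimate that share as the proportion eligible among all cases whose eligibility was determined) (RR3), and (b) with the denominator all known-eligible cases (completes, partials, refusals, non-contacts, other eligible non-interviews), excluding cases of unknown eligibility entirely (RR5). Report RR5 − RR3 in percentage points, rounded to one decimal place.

10.7

Num → 165
Known eligible → 165 + 25 + 192 + 36 + 20 = 438
e = 438 / (438 + 131) = 438 / 569 = 0.7698
Eligible share of unknowns → 0.7698 × 226 = 173.97
Base → 438 + 173.97 = 611.97
RR3 = 165 / 611.97 = 0.2696
Base → 165 + 25 + 192 + 36 + 20 = 438
RR5 = 165 / 438 = 0.3767
Difference = 37.67 − 26.96 = 10.71 percentage points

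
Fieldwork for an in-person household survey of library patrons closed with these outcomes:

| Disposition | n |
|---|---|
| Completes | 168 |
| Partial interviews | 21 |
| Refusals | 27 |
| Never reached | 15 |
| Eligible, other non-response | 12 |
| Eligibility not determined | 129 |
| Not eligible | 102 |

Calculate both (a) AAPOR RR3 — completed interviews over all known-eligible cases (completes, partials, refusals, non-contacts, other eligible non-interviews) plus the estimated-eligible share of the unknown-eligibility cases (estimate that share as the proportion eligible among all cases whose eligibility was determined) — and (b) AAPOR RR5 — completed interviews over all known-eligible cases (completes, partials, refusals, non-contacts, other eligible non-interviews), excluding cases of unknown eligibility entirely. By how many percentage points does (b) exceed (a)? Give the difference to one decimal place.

18.8

Top: 168
Known eligible: 168 + 21 + 27 + 15 + 12 = 243
e = 243 / (243 + 102) = 243 / 345 = 0.7043
e × U: 0.7043 × 129 = 90.85
Base: 243 + 90.85 = 333.85
RR3 = 168 / 333.85 = 0.5032
Base: 168 + 21 + 27 + 15 + 12 = 243
RR5 = 168 / 243 = 0.6914
Difference = 69.14 − 50.32 = 18.82 percentage points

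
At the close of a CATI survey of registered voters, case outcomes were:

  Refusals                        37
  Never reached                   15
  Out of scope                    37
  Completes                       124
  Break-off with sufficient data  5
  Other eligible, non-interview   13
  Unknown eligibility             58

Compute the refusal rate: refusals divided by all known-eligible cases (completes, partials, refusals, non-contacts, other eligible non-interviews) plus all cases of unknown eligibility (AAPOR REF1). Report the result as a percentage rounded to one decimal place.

14.7%

Num → 37
Denom → 124 + 5 + 37 + 15 + 13 + 58 = 252
REF1 = 37 / 252 = 0.1468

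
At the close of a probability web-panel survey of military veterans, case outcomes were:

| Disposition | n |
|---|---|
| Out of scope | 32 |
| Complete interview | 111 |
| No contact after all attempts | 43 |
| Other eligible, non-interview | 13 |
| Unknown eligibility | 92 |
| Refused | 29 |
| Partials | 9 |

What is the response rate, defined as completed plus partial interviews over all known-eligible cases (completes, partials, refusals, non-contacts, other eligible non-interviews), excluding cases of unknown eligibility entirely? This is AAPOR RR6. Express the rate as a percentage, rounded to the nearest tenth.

58.5%

Numerator: 111 + 9 = 120
Base: 111 + 9 + 29 + 43 + 13 = 205
RR6 = 120 / 205 = 0.5854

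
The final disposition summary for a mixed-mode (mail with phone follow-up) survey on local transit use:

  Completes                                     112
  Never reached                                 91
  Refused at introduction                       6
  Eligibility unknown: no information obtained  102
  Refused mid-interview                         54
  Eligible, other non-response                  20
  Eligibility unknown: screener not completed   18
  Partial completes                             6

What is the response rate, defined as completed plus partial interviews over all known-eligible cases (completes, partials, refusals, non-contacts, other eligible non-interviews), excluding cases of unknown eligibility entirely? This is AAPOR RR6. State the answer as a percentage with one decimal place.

Refused = 6 + 54 = 60
Undetermined eligibility = 18 + 102 = 120
Num = 112 + 6 = 118
Denominator = 112 + 6 + 60 + 91 + 20 = 289
RR6 = 118 / 289 = 0.4083

40.8%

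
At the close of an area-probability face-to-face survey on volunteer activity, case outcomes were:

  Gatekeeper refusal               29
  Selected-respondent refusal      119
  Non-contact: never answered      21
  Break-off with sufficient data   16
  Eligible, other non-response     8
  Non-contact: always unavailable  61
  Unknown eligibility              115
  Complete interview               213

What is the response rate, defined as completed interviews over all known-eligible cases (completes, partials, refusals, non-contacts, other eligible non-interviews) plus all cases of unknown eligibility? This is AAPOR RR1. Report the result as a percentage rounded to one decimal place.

Refusal or break-off = 29 + 119 = 148
No answer / not reached = 21 + 61 = 82
Numerator = 213
Base = 213 + 16 + 148 + 82 + 8 + 115 = 582
RR1 = 213 / 582 = 0.3660

36.6%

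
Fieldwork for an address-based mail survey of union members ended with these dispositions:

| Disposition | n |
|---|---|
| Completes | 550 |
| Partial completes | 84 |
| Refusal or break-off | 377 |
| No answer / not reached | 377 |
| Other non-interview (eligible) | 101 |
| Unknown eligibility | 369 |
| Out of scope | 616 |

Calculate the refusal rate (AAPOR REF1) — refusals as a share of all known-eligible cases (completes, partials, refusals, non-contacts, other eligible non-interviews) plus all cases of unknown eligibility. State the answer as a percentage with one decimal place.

Numerator = 377
Denominator = 550 + 84 + 377 + 377 + 101 + 369 = 1858
REF1 = 377 / 1858 = 0.2029

20.3%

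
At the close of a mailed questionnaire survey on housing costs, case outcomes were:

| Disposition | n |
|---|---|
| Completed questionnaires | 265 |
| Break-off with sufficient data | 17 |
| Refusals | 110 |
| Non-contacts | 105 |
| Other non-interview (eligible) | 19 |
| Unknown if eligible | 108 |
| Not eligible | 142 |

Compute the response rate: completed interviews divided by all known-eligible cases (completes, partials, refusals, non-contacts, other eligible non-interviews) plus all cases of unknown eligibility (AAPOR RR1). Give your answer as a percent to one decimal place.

Numerator → 265
Denominator → 265 + 17 + 110 + 105 + 19 + 108 = 624
RR1 = 265 / 624 = 0.4247

42.5%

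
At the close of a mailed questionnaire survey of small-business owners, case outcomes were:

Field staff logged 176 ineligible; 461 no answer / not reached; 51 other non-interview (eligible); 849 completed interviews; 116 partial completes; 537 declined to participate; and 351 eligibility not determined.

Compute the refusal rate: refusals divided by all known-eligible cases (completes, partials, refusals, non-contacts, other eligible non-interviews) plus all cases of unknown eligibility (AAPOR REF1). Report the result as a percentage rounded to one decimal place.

22.7%

Top = 537
Denom = 849 + 116 + 537 + 461 + 51 + 351 = 2365
REF1 = 537 / 2365 = 0.2271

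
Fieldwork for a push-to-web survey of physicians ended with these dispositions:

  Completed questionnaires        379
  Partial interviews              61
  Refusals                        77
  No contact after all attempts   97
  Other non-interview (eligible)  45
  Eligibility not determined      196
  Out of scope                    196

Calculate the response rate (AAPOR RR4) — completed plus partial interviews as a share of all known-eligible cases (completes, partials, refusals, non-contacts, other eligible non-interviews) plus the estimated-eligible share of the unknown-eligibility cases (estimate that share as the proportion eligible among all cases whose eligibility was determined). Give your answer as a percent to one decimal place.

54.3%

Top = 379 + 61 = 440
Eligible (known) = 379 + 61 + 77 + 97 + 45 = 659
e = 659 / (659 + 196) = 659 / 855 = 0.7708
Eligible share of unknowns = 0.7708 × 196 = 151.08
Base = 659 + 151.08 = 810.08
RR4 = 440 / 810.08 = 0.5432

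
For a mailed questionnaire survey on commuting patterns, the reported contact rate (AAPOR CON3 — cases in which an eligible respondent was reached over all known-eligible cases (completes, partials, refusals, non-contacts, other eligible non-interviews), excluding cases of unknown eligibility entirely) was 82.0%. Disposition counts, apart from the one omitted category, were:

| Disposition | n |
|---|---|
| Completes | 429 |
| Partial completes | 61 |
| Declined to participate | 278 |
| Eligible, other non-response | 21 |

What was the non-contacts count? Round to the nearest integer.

173

Top → 429 + 61 + 278 + 21 = 789
CON3 = 789 / D = 0.820
D = 789 / 0.820 = 962.2
Rest of base = 789
non-contacts = 962.2 − 789 ≈ 173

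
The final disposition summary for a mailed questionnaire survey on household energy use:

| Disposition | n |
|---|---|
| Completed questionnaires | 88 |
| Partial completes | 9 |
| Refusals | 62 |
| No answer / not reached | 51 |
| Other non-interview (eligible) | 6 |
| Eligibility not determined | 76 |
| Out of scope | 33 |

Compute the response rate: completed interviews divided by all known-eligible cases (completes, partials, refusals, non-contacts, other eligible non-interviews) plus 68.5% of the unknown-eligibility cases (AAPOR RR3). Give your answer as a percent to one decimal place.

32.8%

Numerator → 88
Known eligible → 88 + 9 + 62 + 51 + 6 = 216
e × U → 0.6850 × 76 = 52.06
Base → 216 + 52.06 = 268.06
RR3 = 88 / 268.06 = 0.3283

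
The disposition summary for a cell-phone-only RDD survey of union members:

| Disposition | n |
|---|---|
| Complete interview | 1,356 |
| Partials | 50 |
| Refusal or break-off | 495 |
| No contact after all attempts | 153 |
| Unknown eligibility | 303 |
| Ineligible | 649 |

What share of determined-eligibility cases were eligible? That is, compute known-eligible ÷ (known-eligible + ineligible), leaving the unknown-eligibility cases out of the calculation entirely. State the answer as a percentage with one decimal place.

Eligible (known) → 1356 + 50 + 495 + 153 = 2054
e = 2054 / (2054 + 649) = 2054 / 2703 = 0.7599

76.0%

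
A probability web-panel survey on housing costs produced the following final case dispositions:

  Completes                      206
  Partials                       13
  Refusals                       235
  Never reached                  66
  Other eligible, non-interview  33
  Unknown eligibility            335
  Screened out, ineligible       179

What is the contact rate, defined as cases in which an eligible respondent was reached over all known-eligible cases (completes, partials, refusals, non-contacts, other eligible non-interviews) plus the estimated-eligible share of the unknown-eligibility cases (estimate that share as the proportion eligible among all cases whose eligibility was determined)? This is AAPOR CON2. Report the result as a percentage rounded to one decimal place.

Num = 206 + 13 + 235 + 33 = 487
Known eligible = 206 + 13 + 235 + 66 + 33 = 553
e = 553 / (553 + 179) = 553 / 732 = 0.7555
Estimated eligible among unknowns = 0.7555 × 335 = 253.09
Denom = 553 + 253.09 = 806.09
CON2 = 487 / 806.09 = 0.6042

60.4%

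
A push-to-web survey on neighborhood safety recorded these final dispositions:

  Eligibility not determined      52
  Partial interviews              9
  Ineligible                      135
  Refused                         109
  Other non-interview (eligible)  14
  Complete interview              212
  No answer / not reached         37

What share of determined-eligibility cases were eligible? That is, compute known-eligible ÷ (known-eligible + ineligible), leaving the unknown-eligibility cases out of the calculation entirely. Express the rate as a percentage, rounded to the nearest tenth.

Eligible (known): 212 + 9 + 109 + 37 + 14 = 381
e = 381 / (381 + 135) = 381 / 516 = 0.7384

73.8%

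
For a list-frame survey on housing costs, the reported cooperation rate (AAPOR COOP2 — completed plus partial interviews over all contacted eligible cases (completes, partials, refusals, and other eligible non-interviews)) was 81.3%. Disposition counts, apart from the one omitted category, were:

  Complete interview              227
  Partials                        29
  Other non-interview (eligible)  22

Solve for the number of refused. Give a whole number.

Num = 227 + 29 = 256
COOP2 = 256 / D = 0.813
D = 256 / 0.813 = 314.9
Other denominator terms total 278
refused = 314.9 − 278 ≈ 37

37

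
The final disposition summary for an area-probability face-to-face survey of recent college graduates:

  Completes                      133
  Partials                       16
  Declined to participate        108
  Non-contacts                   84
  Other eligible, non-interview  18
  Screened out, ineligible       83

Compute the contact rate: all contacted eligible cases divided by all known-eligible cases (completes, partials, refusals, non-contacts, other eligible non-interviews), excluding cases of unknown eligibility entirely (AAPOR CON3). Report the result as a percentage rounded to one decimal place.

76.6%

Num: 133 + 16 + 108 + 18 = 275
Denom: 133 + 16 + 108 + 84 + 18 = 359
CON3 = 275 / 359 = 0.7660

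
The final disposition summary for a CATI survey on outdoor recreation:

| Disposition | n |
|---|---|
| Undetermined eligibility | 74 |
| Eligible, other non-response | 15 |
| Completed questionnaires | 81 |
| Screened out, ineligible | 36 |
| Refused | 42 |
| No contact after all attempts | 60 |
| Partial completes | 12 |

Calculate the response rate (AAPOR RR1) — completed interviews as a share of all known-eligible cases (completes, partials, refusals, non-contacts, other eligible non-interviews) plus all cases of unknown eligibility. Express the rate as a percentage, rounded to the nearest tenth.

28.5%

Num = 81
Denominator = 81 + 12 + 42 + 60 + 15 + 74 = 284
RR1 = 81 / 284 = 0.2852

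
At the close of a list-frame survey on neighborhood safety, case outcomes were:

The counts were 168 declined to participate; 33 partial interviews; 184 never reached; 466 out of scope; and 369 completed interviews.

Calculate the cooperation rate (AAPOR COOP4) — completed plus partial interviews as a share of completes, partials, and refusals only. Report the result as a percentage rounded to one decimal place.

70.5%

Numerator = 369 + 33 = 402
Denominator = 369 + 33 + 168 = 570
COOP4 = 402 / 570 = 0.7053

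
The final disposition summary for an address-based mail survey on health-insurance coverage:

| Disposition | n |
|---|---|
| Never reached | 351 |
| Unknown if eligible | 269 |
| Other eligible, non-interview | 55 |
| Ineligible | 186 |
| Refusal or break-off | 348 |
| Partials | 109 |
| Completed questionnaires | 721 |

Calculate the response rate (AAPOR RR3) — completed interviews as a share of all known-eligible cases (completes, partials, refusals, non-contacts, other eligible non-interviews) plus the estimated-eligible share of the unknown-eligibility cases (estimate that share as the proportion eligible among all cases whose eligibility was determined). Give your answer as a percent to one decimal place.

Top: 721
Known eligible: 721 + 109 + 348 + 351 + 55 = 1584
e = 1584 / (1584 + 186) = 1584 / 1770 = 0.8949
e × U: 0.8949 × 269 = 240.73
Denom: 1584 + 240.73 = 1824.73
RR3 = 721 / 1824.73 = 0.3951

39.5%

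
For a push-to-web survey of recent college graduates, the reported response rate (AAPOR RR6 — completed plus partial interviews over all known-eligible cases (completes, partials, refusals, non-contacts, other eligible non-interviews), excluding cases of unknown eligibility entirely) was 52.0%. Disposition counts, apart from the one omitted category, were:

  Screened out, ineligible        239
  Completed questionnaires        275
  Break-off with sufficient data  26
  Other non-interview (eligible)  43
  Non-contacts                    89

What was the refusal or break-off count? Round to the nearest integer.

146

Numerator = 275 + 26 = 301
RR6 = 301 / D = 0.520
D = 301 / 0.520 = 578.8
Other denominator terms total 433
refusal or break-off = 578.8 − 433 ≈ 146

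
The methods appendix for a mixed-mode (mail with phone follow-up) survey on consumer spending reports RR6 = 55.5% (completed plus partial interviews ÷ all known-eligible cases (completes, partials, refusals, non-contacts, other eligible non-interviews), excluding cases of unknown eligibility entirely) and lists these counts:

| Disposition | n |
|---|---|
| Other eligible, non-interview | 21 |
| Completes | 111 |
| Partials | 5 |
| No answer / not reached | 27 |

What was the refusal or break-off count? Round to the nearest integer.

Num: 111 + 5 = 116
RR6 = 116 / D = 0.555
D = 116 / 0.555 = 209.0
Other denominator terms total 164
refusal or break-off = 209.0 − 164 ≈ 45

45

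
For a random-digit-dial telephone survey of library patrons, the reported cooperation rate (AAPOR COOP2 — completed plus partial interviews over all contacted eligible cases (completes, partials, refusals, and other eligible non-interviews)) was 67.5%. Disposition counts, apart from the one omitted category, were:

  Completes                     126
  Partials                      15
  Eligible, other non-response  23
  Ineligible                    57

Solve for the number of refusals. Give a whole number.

Numerator → 126 + 15 = 141
COOP2 = 141 / D = 0.675
D = 141 / 0.675 = 208.9
Other denominator terms total 164
refusals = 208.9 − 164 ≈ 45

45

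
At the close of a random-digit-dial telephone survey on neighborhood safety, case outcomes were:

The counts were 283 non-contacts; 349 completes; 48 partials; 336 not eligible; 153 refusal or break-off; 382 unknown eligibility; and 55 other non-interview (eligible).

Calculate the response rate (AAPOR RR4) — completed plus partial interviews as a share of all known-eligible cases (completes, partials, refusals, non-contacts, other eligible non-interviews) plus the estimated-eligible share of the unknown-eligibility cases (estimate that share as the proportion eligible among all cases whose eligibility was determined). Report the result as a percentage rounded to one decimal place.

34.1%

Numerator = 349 + 48 = 397
Eligible (known) = 349 + 48 + 153 + 283 + 55 = 888
e = 888 / (888 + 336) = 888 / 1224 = 0.7255
Eligible share of unknowns = 0.7255 × 382 = 277.14
Denominator = 888 + 277.14 = 1165.14
RR4 = 397 / 1165.14 = 0.3407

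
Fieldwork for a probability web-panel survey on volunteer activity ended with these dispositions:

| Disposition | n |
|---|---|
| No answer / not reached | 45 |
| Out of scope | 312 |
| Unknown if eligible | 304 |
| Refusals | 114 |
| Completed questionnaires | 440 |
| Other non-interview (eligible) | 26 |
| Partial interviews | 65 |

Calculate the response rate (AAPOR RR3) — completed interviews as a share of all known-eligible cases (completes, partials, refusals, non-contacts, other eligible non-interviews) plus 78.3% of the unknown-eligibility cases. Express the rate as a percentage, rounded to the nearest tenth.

47.4%

Numerator → 440
Determined eligible → 440 + 65 + 114 + 45 + 26 = 690
Eligible share of unknowns → 0.7830 × 304 = 238.03
Denom → 690 + 238.03 = 928.03
RR3 = 440 / 928.03 = 0.4741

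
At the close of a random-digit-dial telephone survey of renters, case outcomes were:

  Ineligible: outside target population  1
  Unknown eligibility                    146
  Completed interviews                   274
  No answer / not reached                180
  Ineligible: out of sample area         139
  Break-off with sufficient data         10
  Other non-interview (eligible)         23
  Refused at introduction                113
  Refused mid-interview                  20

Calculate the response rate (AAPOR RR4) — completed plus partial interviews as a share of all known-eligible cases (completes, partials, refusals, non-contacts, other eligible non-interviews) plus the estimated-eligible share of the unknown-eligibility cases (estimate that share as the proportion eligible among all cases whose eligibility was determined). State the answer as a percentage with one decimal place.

38.4%

Refusal or break-off = 113 + 20 = 133
Not eligible = 1 + 139 = 140
Num → 274 + 10 = 284
Known eligible → 274 + 10 + 133 + 180 + 23 = 620
e = 620 / (620 + 140) = 620 / 760 = 0.8158
e × U → 0.8158 × 146 = 119.11
Denom → 620 + 119.11 = 739.11
RR4 = 284 / 739.11 = 0.3842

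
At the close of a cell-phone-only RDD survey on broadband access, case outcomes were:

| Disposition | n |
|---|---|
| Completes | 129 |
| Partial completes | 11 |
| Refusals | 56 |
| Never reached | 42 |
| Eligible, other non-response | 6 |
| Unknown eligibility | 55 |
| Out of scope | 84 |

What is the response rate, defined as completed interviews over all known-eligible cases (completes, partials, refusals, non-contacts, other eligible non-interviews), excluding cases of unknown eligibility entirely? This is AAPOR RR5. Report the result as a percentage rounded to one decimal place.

Top = 129
Base = 129 + 11 + 56 + 42 + 6 = 244
RR5 = 129 / 244 = 0.5287

52.9%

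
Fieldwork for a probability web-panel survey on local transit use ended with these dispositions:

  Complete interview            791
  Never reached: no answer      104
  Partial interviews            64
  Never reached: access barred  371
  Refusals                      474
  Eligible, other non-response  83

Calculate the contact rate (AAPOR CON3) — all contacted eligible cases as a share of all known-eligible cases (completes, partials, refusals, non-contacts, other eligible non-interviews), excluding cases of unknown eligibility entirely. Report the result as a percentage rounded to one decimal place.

74.8%

No answer / not reached = 104 + 371 = 475
Numerator = 791 + 64 + 474 + 83 = 1412
Base = 791 + 64 + 474 + 475 + 83 = 1887
CON3 = 1412 / 1887 = 0.7483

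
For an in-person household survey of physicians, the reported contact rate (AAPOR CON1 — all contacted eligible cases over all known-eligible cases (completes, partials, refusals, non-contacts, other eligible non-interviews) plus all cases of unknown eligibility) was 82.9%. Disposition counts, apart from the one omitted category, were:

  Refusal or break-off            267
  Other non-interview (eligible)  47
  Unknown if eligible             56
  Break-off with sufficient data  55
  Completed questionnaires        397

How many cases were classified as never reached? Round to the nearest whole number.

Num → 397 + 55 + 267 + 47 = 766
CON1 = 766 / D = 0.829
D = 766 / 0.829 = 924.0
Remaining denominator categories sum to 822
never reached = 924.0 − 822 ≈ 102

102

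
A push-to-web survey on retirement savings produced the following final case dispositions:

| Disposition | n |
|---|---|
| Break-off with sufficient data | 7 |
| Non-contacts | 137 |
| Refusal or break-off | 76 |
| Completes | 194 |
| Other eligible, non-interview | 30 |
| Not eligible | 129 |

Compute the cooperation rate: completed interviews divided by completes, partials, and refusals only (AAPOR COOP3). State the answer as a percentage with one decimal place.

70.0%

Top = 194
Base = 194 + 7 + 76 = 277
COOP3 = 194 / 277 = 0.7004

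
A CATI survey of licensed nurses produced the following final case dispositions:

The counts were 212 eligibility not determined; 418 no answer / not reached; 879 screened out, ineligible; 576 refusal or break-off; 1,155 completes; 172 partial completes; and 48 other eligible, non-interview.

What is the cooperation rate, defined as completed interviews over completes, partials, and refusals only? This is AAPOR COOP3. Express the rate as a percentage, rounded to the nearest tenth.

Num → 1155
Base → 1155 + 172 + 576 = 1903
COOP3 = 1155 / 1903 = 0.6069

60.7%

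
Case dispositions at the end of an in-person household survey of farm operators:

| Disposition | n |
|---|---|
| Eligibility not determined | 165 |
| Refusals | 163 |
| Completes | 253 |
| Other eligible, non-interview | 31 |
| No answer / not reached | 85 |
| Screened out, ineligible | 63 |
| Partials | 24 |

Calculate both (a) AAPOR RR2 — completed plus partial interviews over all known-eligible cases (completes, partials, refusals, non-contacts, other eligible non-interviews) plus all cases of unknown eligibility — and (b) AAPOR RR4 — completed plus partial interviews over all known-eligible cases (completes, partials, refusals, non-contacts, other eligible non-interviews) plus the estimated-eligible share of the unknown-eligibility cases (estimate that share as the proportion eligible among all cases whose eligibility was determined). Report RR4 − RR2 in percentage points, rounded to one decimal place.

0.9

Num = 253 + 24 = 277
Denominator = 253 + 24 + 163 + 85 + 31 + 165 = 721
RR2 = 277 / 721 = 0.3842
Known eligible = 253 + 24 + 163 + 85 + 31 = 556
e = 556 / (556 + 63) = 556 / 619 = 0.8982
Eligible share of unknowns = 0.8982 × 165 = 148.20
Denominator = 556 + 148.20 = 704.20
RR4 = 277 / 704.20 = 0.3934
Difference = 39.34 − 38.42 = 0.92 percentage points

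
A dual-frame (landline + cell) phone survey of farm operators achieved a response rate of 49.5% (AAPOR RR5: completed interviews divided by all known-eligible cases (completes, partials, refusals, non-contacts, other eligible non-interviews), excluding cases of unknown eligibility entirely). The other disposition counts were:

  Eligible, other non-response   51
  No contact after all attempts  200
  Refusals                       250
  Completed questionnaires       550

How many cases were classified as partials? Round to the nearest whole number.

60

RR5 = 550 / D = 0.495
D = 550 / 0.495 = 1111.1
Remaining denominator categories sum to 1051
partials = 1111.1 − 1051 ≈ 60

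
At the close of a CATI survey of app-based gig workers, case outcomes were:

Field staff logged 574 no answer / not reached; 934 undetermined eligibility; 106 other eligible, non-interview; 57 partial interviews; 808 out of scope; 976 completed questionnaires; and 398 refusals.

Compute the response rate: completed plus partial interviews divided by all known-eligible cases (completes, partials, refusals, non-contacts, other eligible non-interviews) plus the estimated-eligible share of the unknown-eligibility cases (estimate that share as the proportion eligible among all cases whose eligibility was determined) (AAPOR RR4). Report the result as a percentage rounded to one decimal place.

Num = 976 + 57 = 1033
Known eligible = 976 + 57 + 398 + 574 + 106 = 2111
e = 2111 / (2111 + 808) = 2111 / 2919 = 0.7232
e × U = 0.7232 × 934 = 675.47
Base = 2111 + 675.47 = 2786.47
RR4 = 1033 / 2786.47 = 0.3707

37.1%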